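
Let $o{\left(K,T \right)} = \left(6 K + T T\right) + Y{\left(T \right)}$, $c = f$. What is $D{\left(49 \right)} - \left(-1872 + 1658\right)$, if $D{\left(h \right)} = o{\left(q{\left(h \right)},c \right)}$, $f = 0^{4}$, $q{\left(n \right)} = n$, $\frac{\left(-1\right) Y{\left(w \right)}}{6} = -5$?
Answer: $538$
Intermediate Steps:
$Y{\left(w \right)} = 30$ ($Y{\left(w \right)} = \left(-6\right) \left(-5\right) = 30$)
$f = 0$
$c = 0$
$o{\left(K,T \right)} = 30 + T^{2} + 6 K$ ($o{\left(K,T \right)} = \left(6 K + T T\right) + 30 = \left(6 K + T^{2}\right) + 30 = \left(T^{2} + 6 K\right) + 30 = 30 + T^{2} + 6 K$)
$D{\left(h \right)} = 30 + 6 h$ ($D{\left(h \right)} = 30 + 0^{2} + 6 h = 30 + 0 + 6 h = 30 + 6 h$)
$D{\left(49 \right)} - \left(-1872 + 1658\right) = \left(30 + 6 \cdot 49\right) - \left(-1872 + 1658\right) = \left(30 + 294\right) - -214 = 324 + 214 = 538$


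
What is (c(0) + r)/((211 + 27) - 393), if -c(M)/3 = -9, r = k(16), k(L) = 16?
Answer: -43/155 ≈ -0.27742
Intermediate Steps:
r = 16
c(M) = 27 (c(M) = -3*(-9) = 27)
(c(0) + r)/((211 + 27) - 393) = (27 + 16)/((211 + 27) - 393) = 43/(238 - 393) = 43/(-155) = 43*(-1/155) = -43/155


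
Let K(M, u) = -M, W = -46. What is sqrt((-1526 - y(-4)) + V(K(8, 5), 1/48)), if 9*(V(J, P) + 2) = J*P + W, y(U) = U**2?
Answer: I*sqrt(501918)/18 ≈ 39.359*I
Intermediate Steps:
V(J, P) = -64/9 + J*P/9 (V(J, P) = -2 + (J*P - 46)/9 = -2 + (-46 + J*P)/9 = -2 + (-46/9 + J*P/9) = -64/9 + J*P/9)
sqrt((-1526 - y(-4)) + V(K(8, 5), 1/48)) = sqrt((-1526 - 1*(-4)**2) + (-64/9 + (1/9)*(-1*8)/48)) = sqrt((-1526 - 1*16) + (-64/9 + (1/9)*(-8)*(1/48))) = sqrt((-1526 - 16) + (-64/9 - 1/54)) = sqrt(-1542 - 385/54) = sqrt(-83653/54) = I*sqrt(501918)/18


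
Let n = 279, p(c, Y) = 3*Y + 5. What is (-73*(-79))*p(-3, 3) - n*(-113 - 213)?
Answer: 171692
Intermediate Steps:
p(c, Y) = 5 + 3*Y
(-73*(-79))*p(-3, 3) - n*(-113 - 213) = (-73*(-79))*(5 + 3*3) - 279*(-113 - 213) = 5767*(5 + 9) - 279*(-326) = 5767*14 - 1*(-90954) = 80738 + 90954 = 171692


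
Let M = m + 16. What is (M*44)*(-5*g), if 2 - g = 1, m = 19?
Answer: -7700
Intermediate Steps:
g = 1 (g = 2 - 1*1 = 2 - 1 = 1)
M = 35 (M = 19 + 16 = 35)
(M*44)*(-5*g) = (35*44)*(-5*1) = 1540*(-5) = -7700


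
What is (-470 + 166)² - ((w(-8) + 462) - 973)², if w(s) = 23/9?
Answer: -13454080/81 ≈ -1.6610e+5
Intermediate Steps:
w(s) = 23/9 (w(s) = 23*(⅑) = 23/9)
(-470 + 166)² - ((w(-8) + 462) - 973)² = (-470 + 166)² - ((23/9 + 462) - 973)² = (-304)² - (4181/9 - 973)² = 92416 - (-4576/9)² = 92416 - 1*20939776/81 = 92416 - 20939776/81 = -13454080/81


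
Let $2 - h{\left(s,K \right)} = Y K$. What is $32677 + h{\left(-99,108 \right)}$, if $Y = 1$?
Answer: $32571$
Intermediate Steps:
$h{\left(s,K \right)} = 2 - K$ ($h{\left(s,K \right)} = 2 - 1 K = 2 - K$)
$32677 + h{\left(-99,108 \right)} = 32677 + \left(2 - 108\right) = 32677 - 106 = 32571$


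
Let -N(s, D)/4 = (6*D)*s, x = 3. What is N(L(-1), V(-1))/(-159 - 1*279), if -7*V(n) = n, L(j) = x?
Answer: 12/511 ≈ 0.023483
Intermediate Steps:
L(j) = 3
V(n) = -n/7
N(s, D) = -24*D*s (N(s, D) = -4*6*D*s = -24*D*s)
N(L(-1), V(-1))/(-159 - 1*279) = (-24*(-⅐*(-1))*3)/(-159 - 1*279) = (-24*⅐*3)/(-159 - 279) = -72/7/(-438) = -72/7*(-1/438) = 12/511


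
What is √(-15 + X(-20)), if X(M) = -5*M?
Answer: √85 ≈ 9.2195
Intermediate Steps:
√(-15 + X(-20)) = √(-15 - 5*(-20)) = √(-15 + 100) = √85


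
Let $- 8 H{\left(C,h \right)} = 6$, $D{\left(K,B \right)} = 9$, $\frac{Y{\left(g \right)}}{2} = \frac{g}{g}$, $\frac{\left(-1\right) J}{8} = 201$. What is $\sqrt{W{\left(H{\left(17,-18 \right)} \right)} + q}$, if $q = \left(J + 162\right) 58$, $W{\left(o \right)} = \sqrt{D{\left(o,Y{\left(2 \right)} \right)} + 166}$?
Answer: $\sqrt{-83868 + 5 \sqrt{7}} \approx 289.58 i$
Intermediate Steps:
$J = -1608$ ($J = \left(-8\right) 201 = -1608$)
$Y{\left(g \right)} = 2$ ($Y{\left(g \right)} = 2 \frac{g}{g} = 2 \cdot 1 = 2$)
$H{\left(C,h \right)} = - \frac{3}{4}$ ($H{\left(C,h \right)} = \left(- \frac{1}{8}\right) 6 = - \frac{3}{4}$)
$W{\left(o \right)} = 5 \sqrt{7}$ ($W{\left(o \right)} = \sqrt{9 + 166} = \sqrt{175} = 5 \sqrt{7}$)
$q = -83868$ ($q = \left(-1608 + 162\right) 58 = \left(-1446\right) 58 = -83868$)
$\sqrt{W{\left(H{\left(17,-18 \right)} \right)} + q} = \sqrt{5 \sqrt{7} - 83868} = \sqrt{-83868 + 5 \sqrt{7}}$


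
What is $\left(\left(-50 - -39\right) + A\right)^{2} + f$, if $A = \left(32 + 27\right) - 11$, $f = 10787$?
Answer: $12156$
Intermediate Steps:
$A = 48$ ($A = 59 - 11 = 48$)
$\left(\left(-50 - -39\right) + A\right)^{2} + f = \left(\left(-50 - -39\right) + 48\right)^{2} + 10787 = \left(\left(-50 + 39\right) + 48\right)^{2} + 10787 = \left(-11 + 48\right)^{2} + 10787 = 37^{2} + 10787 = 1369 + 10787 = 12156$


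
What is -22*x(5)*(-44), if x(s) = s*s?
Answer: 24200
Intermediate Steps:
x(s) = s²
-22*x(5)*(-44) = -22*5²*(-44) = -22*25*(-44) = -550*(-44) = 24200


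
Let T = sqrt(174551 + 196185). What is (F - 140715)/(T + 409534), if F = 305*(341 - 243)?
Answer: -4538660555/16771772642 + 22165*sqrt(23171)/8385886321 ≈ -0.27021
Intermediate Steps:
F = 29890 (F = 305*98 = 29890)
T = 4*sqrt(23171) (T = sqrt(370736) = 4*sqrt(23171) ≈ 608.88)
(F - 140715)/(T + 409534) = (29890 - 140715)/(4*sqrt(23171) + 409534) = -110825/(409534 + 4*sqrt(23171))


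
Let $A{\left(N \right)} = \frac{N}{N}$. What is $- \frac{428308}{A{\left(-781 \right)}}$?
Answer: $-428308$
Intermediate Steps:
$A{\left(N \right)} = 1$
$- \frac{428308}{A{\left(-781 \right)}} = - \frac{428308}{1} = \left(-428308\right) 1 = -428308$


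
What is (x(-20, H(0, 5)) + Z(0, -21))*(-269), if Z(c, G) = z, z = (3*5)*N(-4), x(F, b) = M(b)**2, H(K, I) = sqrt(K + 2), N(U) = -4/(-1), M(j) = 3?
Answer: -18561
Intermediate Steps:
N(U) = 4 (N(U) = -4*(-1) = 4)
H(K, I) = sqrt(2 + K)
x(F, b) = 9 (x(F, b) = 3**2 = 9)
z = 60 (z = (3*5)*4 = 15*4 = 60)
Z(c, G) = 60
(x(-20, H(0, 5)) + Z(0, -21))*(-269) = (9 + 60)*(-269) = 69*(-269) = -18561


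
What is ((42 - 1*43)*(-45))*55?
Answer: 2475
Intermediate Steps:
((42 - 1*43)*(-45))*55 = ((42 - 43)*(-45))*55 = -1*(-45)*55 = 45*55 = 2475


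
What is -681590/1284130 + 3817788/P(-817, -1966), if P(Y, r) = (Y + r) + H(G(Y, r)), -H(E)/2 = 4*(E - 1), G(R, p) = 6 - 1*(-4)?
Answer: -490448204389/366619115 ≈ -1337.8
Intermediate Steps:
G(R, p) = 10 (G(R, p) = 6 + 4 = 10)
H(E) = 8 - 8*E (H(E) = -8*(E - 1) = -8*(-1 + E) = -2*(-4 + 4*E) = 8 - 8*E)
P(Y, r) = -72 + Y + r (P(Y, r) = (Y + r) + (8 - 8*10) = (Y + r) + (8 - 80) = (Y + r) - 72 = -72 + Y + r)
-681590/1284130 + 3817788/P(-817, -1966) = -681590/1284130 + 3817788/(-72 - 817 - 1966) = -681590*1/1284130 + 3817788/(-2855) = -68159/128413 + 3817788*(-1/2855) = -68159/128413 - 3817788/2855 = -490448204389/366619115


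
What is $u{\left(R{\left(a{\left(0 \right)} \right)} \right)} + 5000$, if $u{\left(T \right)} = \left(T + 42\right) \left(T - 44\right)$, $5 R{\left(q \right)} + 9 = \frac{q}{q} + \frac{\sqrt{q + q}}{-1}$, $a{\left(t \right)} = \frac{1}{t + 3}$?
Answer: $\frac{236834}{75} + \frac{26 \sqrt{6}}{75} \approx 3158.6$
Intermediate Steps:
$a{\left(t \right)} = \frac{1}{3 + t}$
$R{\left(q \right)} = - \frac{8}{5} - \frac{\sqrt{2} \sqrt{q}}{5}$ ($R{\left(q \right)} = - \frac{9}{5} + \frac{\frac{q}{q} + \frac{\sqrt{q + q}}{-1}}{5} = - \frac{9}{5} + \frac{1 + \sqrt{2 q} \left(-1\right)}{5} = - \frac{9}{5} + \frac{1 + \sqrt{2} \sqrt{q} \left(-1\right)}{5} = - \frac{9}{5} + \frac{1 - \sqrt{2} \sqrt{q}}{5} = - \frac{9}{5} - \left(- \frac{1}{5} + \frac{\sqrt{2} \sqrt{q}}{5}\right) = - \frac{8}{5} - \frac{\sqrt{2} \sqrt{q}}{5}$)
$u{\left(T \right)} = \left(-44 + T\right) \left(42 + T\right)$ ($u{\left(T \right)} = \left(42 + T\right) \left(-44 + T\right) = \left(-44 + T\right) \left(42 + T\right)$)
$u{\left(R{\left(a{\left(0 \right)} \right)} \right)} + 5000 = \left(-1848 + \left(- \frac{8}{5} - \frac{\sqrt{2} \sqrt{\frac{1}{3 + 0}}}{5}\right)^{2} - 2 \left(- \frac{8}{5} - \frac{\sqrt{2} \sqrt{\frac{1}{3 + 0}}}{5}\right)\right) + 5000 = \left(-1848 + \left(- \frac{8}{5} - \frac{\sqrt{2} \sqrt{\frac{1}{3}}}{5}\right)^{2} - 2 \left(- \frac{8}{5} - \frac{\sqrt{2} \sqrt{\frac{1}{3}}}{5}\right)\right) + 5000 = \left(-1848 + \left(- \frac{8}{5} - \frac{\sqrt{2}}{5 \sqrt{3}}\right)^{2} - 2 \left(- \frac{8}{5} - \frac{\sqrt{2}}{5 \sqrt{3}}\right)\right) + 5000 = \left(-1848 + \left(- \frac{8}{5} - \frac{\sqrt{2} \frac{\sqrt{3}}{3}}{5}\right)^{2} - 2 \left(- \frac{8}{5} - \frac{\sqrt{2} \frac{\sqrt{3}}{3}}{5}\right)\right) + 5000 = \left(-1848 + \left(- \frac{8}{5} - \frac{\sqrt{6}}{15}\right)^{2} - 2 \left(- \frac{8}{5} - \frac{\sqrt{6}}{15}\right)\right) + 5000 = \left(-1848 + \left(- \frac{8}{5} - \frac{\sqrt{6}}{15}\right)^{2} + \left(\frac{16}{5} + \frac{2 \sqrt{6}}{15}\right)\right) + 5000 = \left(- \frac{9224}{5} + \left(- \frac{8}{5} - \frac{\sqrt{6}}{15}\right)^{2} + \frac{2 \sqrt{6}}{15}\right) + 5000 = \frac{15776}{5} + \left(- \frac{8}{5} - \frac{\sqrt{6}}{15}\right)^{2} + \frac{2 \sqrt{6}}{15}$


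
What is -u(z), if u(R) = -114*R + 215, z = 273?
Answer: 30907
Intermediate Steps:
u(R) = 215 - 114*R
-u(z) = -(215 - 114*273) = -(215 - 31122) = -1*(-30907) = 30907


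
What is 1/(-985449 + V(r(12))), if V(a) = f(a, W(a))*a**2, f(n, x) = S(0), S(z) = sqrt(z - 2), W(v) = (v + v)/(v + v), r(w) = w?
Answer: -328483/323703257691 - 16*I*sqrt(2)/107901085897 ≈ -1.0148e-6 - 2.0971e-10*I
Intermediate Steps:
W(v) = 1 (W(v) = (2*v)/((2*v)) = (2*v)*(1/(2*v)) = 1)
S(z) = sqrt(-2 + z)
f(n, x) = I*sqrt(2) (f(n, x) = sqrt(-2 + 0) = sqrt(-2) = I*sqrt(2))
V(a) = I*sqrt(2)*a**2 (V(a) = (I*sqrt(2))*a**2 = I*sqrt(2)*a**2)
1/(-985449 + V(r(12))) = 1/(-985449 + I*sqrt(2)*12**2) = 1/(-985449 + I*sqrt(2)*144) = 1/(-985449 + 144*I*sqrt(2))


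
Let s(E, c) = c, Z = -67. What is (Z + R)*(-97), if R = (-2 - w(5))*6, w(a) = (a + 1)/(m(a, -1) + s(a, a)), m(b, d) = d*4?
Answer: 11155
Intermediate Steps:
m(b, d) = 4*d
w(a) = (1 + a)/(-4 + a) (w(a) = (a + 1)/(4*(-1) + a) = (1 + a)/(-4 + a))
R = -48 (R = (-2 - (1 + 5)/(-4 + 5))*6 = (-2 - 6/1)*6 = (-2 - 6)*6 = -8*6 = -48)
(Z + R)*(-97) = (-67 - 48)*(-97) = -115*(-97) = 11155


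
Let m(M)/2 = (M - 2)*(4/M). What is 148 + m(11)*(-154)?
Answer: -860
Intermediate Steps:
m(M) = 8*(-2 + M)/M (m(M) = 2*((M - 2)*(4/M)) = 2*((-2 + M)*(4/M)) = 2*(4*(-2 + M)/M) = 8*(-2 + M)/M)
148 + m(11)*(-154) = 148 + (8 - 16/11)*(-154) = 148 + (72/11)*(-154) = 148 - 1008 = -860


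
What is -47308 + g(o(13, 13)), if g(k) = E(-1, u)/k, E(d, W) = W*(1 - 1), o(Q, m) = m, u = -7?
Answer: -47308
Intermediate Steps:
E(d, W) = 0 (E(d, W) = W*0 = 0)
g(k) = 0 (g(k) = 0/k = 0)
-47308 + g(o(13, 13)) = -47308 + 0 = -47308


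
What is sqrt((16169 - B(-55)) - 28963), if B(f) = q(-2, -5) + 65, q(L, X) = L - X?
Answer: I*sqrt(12862) ≈ 113.41*I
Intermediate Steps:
B(f) = 68 (B(f) = (-2 - 1*(-5)) + 65 = (-2 + 5) + 65 = 3 + 65 = 68)
sqrt((16169 - B(-55)) - 28963) = sqrt((16169 - 1*68) - 28963) = sqrt((16169 - 68) - 28963) = sqrt(16101 - 28963) = sqrt(-12862) = I*sqrt(12862)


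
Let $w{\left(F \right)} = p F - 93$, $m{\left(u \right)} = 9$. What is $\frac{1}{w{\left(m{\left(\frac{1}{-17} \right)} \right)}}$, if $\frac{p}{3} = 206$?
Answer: $\frac{1}{5469} \approx 0.00018285$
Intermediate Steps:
$p = 618$ ($p = 3 \cdot 206 = 618$)
$w{\left(F \right)} = -93 + 618 F$ ($w{\left(F \right)} = 618 F - 93 = -93 + 618 F$)
$\frac{1}{w{\left(m{\left(\frac{1}{-17} \right)} \right)}} = \frac{1}{-93 + 618 \cdot 9} = \frac{1}{-93 + 5562} = \frac{1}{5469}$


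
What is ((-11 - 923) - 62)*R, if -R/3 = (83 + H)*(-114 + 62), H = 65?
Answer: -22995648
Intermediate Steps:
R = 23088 (R = -3*(83 + 65)*(-114 + 62) = -444*(-52) = -3*(-7696) = 23088)
((-11 - 923) - 62)*R = ((-11 - 923) - 62)*23088 = (-934 - 62)*23088 = -996*23088 = -22995648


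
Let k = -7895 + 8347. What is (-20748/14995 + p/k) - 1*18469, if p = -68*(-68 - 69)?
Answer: -31261941184/1694435 ≈ -18450.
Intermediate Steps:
p = 9316 (p = -68*(-137) = 9316)
k = 452
(-20748/14995 + p/k) - 1*18469 = (-20748/14995 + 9316/452) - 1*18469 = (-20748*1/14995 + 9316*(1/452)) - 18469 = (-20748/14995 + 2329/113) - 18469 = 32578831/1694435 - 18469 = -31261941184/1694435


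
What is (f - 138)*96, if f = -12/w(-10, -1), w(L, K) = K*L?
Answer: -66816/5 ≈ -13363.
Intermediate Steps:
f = -6/5 (f = -12/((-1*(-10))) = -12/10 = -12*⅒ = -6/5 ≈ -1.2000)
(f - 138)*96 = (-6/5 - 138)*96 = -696/5*96 = -66816/5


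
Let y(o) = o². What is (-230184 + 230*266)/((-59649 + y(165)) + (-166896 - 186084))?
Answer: 42251/96351 ≈ 0.43851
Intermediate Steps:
(-230184 + 230*266)/((-59649 + y(165)) + (-166896 - 186084)) = (-230184 + 230*266)/((-59649 + 165²) + (-166896 - 186084)) = (-230184 + 61180)/((-59649 + 27225) - 352980) = -169004/(-32424 - 352980) = -169004/(-385404) = -169004*(-1/385404) = 42251/96351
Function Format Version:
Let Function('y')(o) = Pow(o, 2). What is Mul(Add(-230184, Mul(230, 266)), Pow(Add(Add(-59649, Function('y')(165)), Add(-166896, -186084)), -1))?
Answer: Rational(42251, 96351) ≈ 0.43851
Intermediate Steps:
Mul(Add(-230184, Mul(230, 266)), Pow(Add(Add(-59649, Function('y')(165)), Add(-166896, -186084)), -1)) = Mul(Add(-230184, Mul(230, 266)), Pow(Add(Add(-59649, Pow(165, 2)), Add(-166896, -186084)), -1)) = Mul(Add(-230184, 61180), Pow(Add(Add(-59649, 27225), -352980), -1)) = Mul(-169004, Pow(Add(-32424, -352980), -1)) = Mul(-169004, Pow(-385404, -1)) = Mul(-169004, Rational(-1, 385404)) = Rational(42251, 96351)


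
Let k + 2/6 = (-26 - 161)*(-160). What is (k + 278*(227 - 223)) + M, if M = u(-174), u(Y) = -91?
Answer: 92822/3 ≈ 30941.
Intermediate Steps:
M = -91
k = 89759/3 (k = -⅓ + (-26 - 161)*(-160) = -⅓ - 187*(-160) = -⅓ + 29920 = 89759/3 ≈ 29920.)
(k + 278*(227 - 223)) + M = (89759/3 + 278*(227 - 223)) - 91 = (89759/3 + 278*4) - 91 = (89759/3 + 1112) - 91 = 93095/3 - 91 = 92822/3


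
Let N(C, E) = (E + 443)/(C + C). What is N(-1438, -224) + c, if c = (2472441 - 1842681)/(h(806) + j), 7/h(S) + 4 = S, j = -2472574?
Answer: -628950712733/1901040161572 ≈ -0.33085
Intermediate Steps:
h(S) = 7/(-4 + S)
N(C, E) = (443 + E)/(2*C) (N(C, E) = (443 + E)/((2*C)) = (443 + E)*(1/(2*C)) = (443 + E)/(2*C))
c = -168355840/661001447 (c = (2472441 - 1842681)/(7/(-4 + 806) - 2472574) = 629760/(7/802 - 2472574) = 629760/(-1983004341/802) = 629760*(-802/1983004341) = -168355840/661001447 ≈ -0.25470)
N(-1438, -224) + c = (½)*(443 - 224)/(-1438) - 168355840/661001447 = (½)*(-1/1438)*219 - 168355840/661001447 = -219/2876 - 168355840/661001447 = -628950712733/1901040161572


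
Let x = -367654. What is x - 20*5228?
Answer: -472214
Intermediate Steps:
x - 20*5228 = -367654 - 20*5228 = -367654 - 104560 = -472214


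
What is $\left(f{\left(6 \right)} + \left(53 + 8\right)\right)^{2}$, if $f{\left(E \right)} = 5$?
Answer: $4356$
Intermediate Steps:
$\left(f{\left(6 \right)} + \left(53 + 8\right)\right)^{2} = \left(5 + \left(53 + 8\right)\right)^{2} = \left(5 + 61\right)^{2} = 66^{2} = 4356$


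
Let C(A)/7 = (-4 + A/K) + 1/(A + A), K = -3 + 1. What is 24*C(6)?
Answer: -1162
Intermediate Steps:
K = -2
C(A) = -28 - 7*A/2 + 7/(2*A) (C(A) = 7*((-4 + A/(-2)) + 1/(A + A)) = 7*((-4 + A*(-½)) + 1/(2*A)) = 7*((-4 - A/2) + 1/(2*A)) = 7*(-4 + 1/(2*A) - A/2) = -28 - 7*A/2 + 7/(2*A))
24*C(6) = 24*((7/2)*(1 - 1*6*(8 + 6))/6) = 24*((7/2)*(⅙)*(1 - 1*6*14)) = 24*((7/2)*(⅙)*(1 - 84)) = 24*((7/2)*(⅙)*(-83)) = 24*(-581/12) = -1162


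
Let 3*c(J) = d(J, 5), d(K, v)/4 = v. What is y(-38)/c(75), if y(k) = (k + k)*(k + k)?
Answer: 4332/5 ≈ 866.40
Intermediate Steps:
d(K, v) = 4*v
c(J) = 20/3 (c(J) = (4*5)/3 = (⅓)*20 = 20/3)
y(k) = 4*k² (y(k) = (2*k)*(2*k) = 4*k²)
y(-38)/c(75) = (4*(-38)²)/(20/3) = (4*1444)*(3/20) = 5776*(3/20) = 4332/5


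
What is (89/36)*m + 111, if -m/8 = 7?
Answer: -247/9 ≈ -27.444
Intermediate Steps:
m = -56 (m = -8*7 = -56)
(89/36)*m + 111 = (89/36)*(-56) + 111 = -1246/9 + 111 = -247/9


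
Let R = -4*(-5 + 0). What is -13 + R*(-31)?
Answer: -633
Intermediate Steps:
R = 20 (R = -4*(-5) = 20)
-13 + R*(-31) = -13 + 20*(-31) = -13 - 620 = -633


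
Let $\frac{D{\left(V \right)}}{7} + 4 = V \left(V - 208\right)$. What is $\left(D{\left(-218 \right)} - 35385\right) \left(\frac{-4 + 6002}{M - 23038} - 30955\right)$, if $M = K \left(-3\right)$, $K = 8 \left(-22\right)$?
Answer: $- \frac{214149525946412}{11255} \approx -1.9027 \cdot 10^{10}$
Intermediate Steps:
$K = -176$
$M = 528$ ($M = \left(-176\right) \left(-3\right) = 528$)
$D{\left(V \right)} = -28 + 7 V \left(-208 + V\right)$ ($D{\left(V \right)} = -28 + 7 V \left(V - 208\right) = -28 + 7 V \left(-208 + V\right)$)
$\left(D{\left(-218 \right)} - 35385\right) \left(\frac{-4 + 6002}{M - 23038} - 30955\right) = \left(\left(-28 - -317408 + 7 \left(-218\right)^{2}\right) - 35385\right) \left(\frac{-4 + 6002}{528 - 23038} - 30955\right) = \left(\left(-28 + 317408 + 7 \cdot 47524\right) - 35385\right) \left(\frac{5998}{-22510} - 30955\right) = \left(\left(-28 + 317408 + 332668\right) - 35385\right) \left(5998 \left(- \frac{1}{22510}\right) - 30955\right) = \left(650048 - 35385\right) \left(- \frac{2999}{11255} - 30955\right) = 614663 \left(- \frac{348401524}{11255}\right) = - \frac{214149525946412}{11255}$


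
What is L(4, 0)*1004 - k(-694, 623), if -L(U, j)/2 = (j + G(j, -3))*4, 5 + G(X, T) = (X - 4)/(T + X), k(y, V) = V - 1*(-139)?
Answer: 86066/3 ≈ 28689.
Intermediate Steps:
k(y, V) = 139 + V (k(y, V) = V + 139 = 139 + V)
G(X, T) = -5 + (-4 + X)/(T + X) (G(X, T) = -5 + (X - 4)/(T + X) = -5 + (-4 + X)/(T + X))
L(U, j) = -8*j - 8*(11 - 4*j)/(-3 + j) (L(U, j) = -2*(j + (-4 - 5*(-3) - 4*j)/(-3 + j))*4 = -2*(j + (-4 + 15 - 4*j)/(-3 + j))*4 = -2*(j + (11 - 4*j)/(-3 + j))*4 = -2*(4*j + 4*(11 - 4*j)/(-3 + j)) = -8*j - 8*(11 - 4*j)/(-3 + j))
L(4, 0)*1004 - k(-694, 623) = (8*(-11 - 1*0² + 7*0)/(-3 + 0))*1004 - (139 + 623) = (8*(-11 - 1*0 + 0)/(-3))*1004 - 1*762 = (8*(-⅓)*(-11 + 0 + 0))*1004 - 762 = (8*(-⅓)*(-11))*1004 - 762 = (88/3)*1004 - 762 = 88352/3 - 762 = 86066/3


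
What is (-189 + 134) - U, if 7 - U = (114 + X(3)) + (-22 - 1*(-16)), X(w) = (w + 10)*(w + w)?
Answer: 124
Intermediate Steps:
X(w) = 2*w*(10 + w) (X(w) = (10 + w)*(2*w) = 2*w*(10 + w))
U = -179 (U = 7 - ((114 + 2*3*(10 + 3)) + (-22 - 1*(-16))) = 7 - ((114 + 2*3*13) + (-22 + 16)) = 7 - ((114 + 78) - 6) = 7 - (192 - 6) = 7 - 1*186 = 7 - 186 = -179)
(-189 + 134) - U = (-189 + 134) - 1*(-179) = -55 + 179 = 124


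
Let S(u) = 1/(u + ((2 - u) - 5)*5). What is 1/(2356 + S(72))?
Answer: 303/713867 ≈ 0.00042445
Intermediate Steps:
S(u) = 1/(-15 - 4*u) (S(u) = 1/(u + (-3 - u)*5) = 1/(u + (-15 - 5*u)) = 1/(-15 - 4*u))
1/(2356 + S(72)) = 1/(2356 - 1/(15 + 4*72)) = 1/(2356 - 1/(15 + 288)) = 1/(2356 - 1/303) = 1/(713867/303) = 303/713867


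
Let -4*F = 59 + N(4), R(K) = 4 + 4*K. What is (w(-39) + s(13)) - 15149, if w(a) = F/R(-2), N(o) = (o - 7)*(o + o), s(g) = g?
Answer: -242141/16 ≈ -15134.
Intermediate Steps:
N(o) = 2*o*(-7 + o) (N(o) = (-7 + o)*(2*o) = 2*o*(-7 + o))
F = -35/4 (F = -(59 + 2*4*(-7 + 4))/4 = -(59 + 2*4*(-3))/4 = -(59 - 24)/4 = -1/4*35 = -35/4 ≈ -8.7500)
w(a) = 35/16 (w(a) = -35/(4*(4 + 4*(-2))) = -35/(4*(4 - 8)) = -35/4/(-4) = -35/4*(-1/4) = 35/16)
(w(-39) + s(13)) - 15149 = (35/16 + 13) - 15149 = 243/16 - 15149 = -242141/16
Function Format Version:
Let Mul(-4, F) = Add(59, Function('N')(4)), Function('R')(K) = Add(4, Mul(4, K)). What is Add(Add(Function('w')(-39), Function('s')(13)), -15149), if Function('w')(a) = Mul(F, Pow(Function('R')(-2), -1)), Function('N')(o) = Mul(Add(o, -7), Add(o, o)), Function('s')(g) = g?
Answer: Rational(-242141, 16) ≈ -15134.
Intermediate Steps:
Function('N')(o) = Mul(2, o, Add(-7, o)) (Function('N')(o) = Mul(Add(-7, o), Mul(2, o)) = Mul(2, o, Add(-7, o)))
F = Rational(-35, 4) (F = Mul(Rational(-1, 4), Add(59, Mul(2, 4, Add(-7, 4)))) = Mul(Rational(-1, 4), Add(59, Mul(2, 4, -3))) = Mul(Rational(-1, 4), Add(59, -24)) = Mul(Rational(-1, 4), 35) = Rational(-35, 4) ≈ -8.7500)
Function('w')(a) = Rational(35, 16) (Function('w')(a) = Mul(Rational(-35, 4), Pow(Add(4, Mul(4, -2)), -1)) = Mul(Rational(-35, 4), Pow(Add(4, -8), -1)) = Mul(Rational(-35, 4), Pow(-4, -1)) = Mul(Rational(-35, 4), Rational(-1, 4)) = Rational(35, 16))
Add(Add(Function('w')(-39), Function('s')(13)), -15149) = Add(Add(Rational(35, 16), 13), -15149) = Add(Rational(243, 16), -15149) = Rational(-242141, 16)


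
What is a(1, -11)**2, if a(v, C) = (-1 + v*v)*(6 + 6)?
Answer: 0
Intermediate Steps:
a(v, C) = -12 + 12*v**2 (a(v, C) = (-1 + v**2)*12 = -12 + 12*v**2)
a(1, -11)**2 = (-12 + 12*1**2)**2 = (-12 + 12*1)**2 = (-12 + 12)**2 = 0**2 = 0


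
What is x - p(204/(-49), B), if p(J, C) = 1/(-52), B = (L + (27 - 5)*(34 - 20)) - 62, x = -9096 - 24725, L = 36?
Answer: -1758691/52 ≈ -33821.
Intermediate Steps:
x = -33821
B = 282 (B = (36 + (27 - 5)*(34 - 20)) - 62 = (36 + 22*14) - 62 = (36 + 308) - 62 = 344 - 62 = 282)
p(J, C) = -1/52
x - p(204/(-49), B) = -33821 - 1*(-1/52) = -33821 + 1/52 = -1758691/52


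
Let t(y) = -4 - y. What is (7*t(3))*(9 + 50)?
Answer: -2891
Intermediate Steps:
(7*t(3))*(9 + 50) = (7*(-4 - 1*3))*(9 + 50) = (7*(-4 - 3))*59 = (7*(-7))*59 = -49*59 = -2891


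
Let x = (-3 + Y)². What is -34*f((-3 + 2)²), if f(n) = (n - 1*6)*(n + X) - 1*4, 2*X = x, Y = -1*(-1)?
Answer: 646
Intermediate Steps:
Y = 1
x = 4 (x = (-3 + 1)² = (-2)² = 4)
X = 2 (X = (½)*4 = 2)
f(n) = -4 + (-6 + n)*(2 + n) (f(n) = (n - 1*6)*(n + 2) - 1*4 = (n - 6)*(2 + n) - 4 = (-6 + n)*(2 + n) - 4 = -4 + (-6 + n)*(2 + n))
-34*f((-3 + 2)²) = -34*(-16 + ((-3 + 2)²)² - 4*(-3 + 2)²) = -34*(-16 + ((-1)²)² - 4*(-1)²) = -34*(-16 + 1² - 4*1) = -34*(-16 + 1 - 4) = -34*(-19) = 646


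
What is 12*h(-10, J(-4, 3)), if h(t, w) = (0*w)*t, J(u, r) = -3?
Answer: 0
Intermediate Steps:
h(t, w) = 0 (h(t, w) = 0*t = 0)
12*h(-10, J(-4, 3)) = 12*0 = 0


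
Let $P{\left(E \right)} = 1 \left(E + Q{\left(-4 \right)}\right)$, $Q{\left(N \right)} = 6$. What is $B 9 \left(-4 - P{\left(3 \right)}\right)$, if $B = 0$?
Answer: $0$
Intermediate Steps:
$P{\left(E \right)} = 6 + E$ ($P{\left(E \right)} = 1 \left(E + 6\right) = 1 \left(6 + E\right) = 6 + E$)
$B 9 \left(-4 - P{\left(3 \right)}\right) = 0 \cdot 9 \left(-4 - \left(6 + 3\right)\right) = 0 \left(-4 - 9\right) = 0 \left(-13\right) = 0$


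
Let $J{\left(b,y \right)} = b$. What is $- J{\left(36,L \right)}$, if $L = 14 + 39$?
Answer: $-36$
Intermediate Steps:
$L = 53$
$- J{\left(36,L \right)} = \left(-1\right) 36 = -36$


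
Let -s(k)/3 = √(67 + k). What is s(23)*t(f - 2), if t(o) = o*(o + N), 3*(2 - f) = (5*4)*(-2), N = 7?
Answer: -2440*√10 ≈ -7716.0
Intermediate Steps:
f = 46/3 (f = 2 - 5*4*(-2)/3 = 2 - 20*(-2)/3 = 2 - ⅓*(-40) = 2 + 40/3 = 46/3 ≈ 15.333)
s(k) = -3*√(67 + k)
t(o) = o*(7 + o) (t(o) = o*(o + 7) = o*(7 + o))
s(23)*t(f - 2) = (-3*√(67 + 23))*((46/3 - 2)*(7 + (46/3 - 2))) = (-9*√10)*(40*(7 + 40/3)/3) = (-9*√10)*((40/3)*(61/3)) = -9*√10*(2440/9) = -2440*√10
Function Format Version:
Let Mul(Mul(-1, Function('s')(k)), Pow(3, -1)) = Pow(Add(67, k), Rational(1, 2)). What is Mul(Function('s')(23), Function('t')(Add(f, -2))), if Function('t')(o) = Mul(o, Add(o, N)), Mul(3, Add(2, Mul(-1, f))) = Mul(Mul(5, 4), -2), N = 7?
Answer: Mul(-2440, Pow(10, Rational(1, 2))) ≈ -7716.0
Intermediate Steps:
f = Rational(46, 3) (f = Add(2, Mul(Rational(-1, 3), Mul(Mul(5, 4), -2))) = Add(2, Mul(Rational(-1, 3), Mul(20, -2))) = Add(2, Mul(Rational(-1, 3), -40)) = Add(2, Rational(40, 3)) = Rational(46, 3) ≈ 15.333)
Function('s')(k) = Mul(-3, Pow(Add(67, k), Rational(1, 2)))
Function('t')(o) = Mul(o, Add(7, o)) (Function('t')(o) = Mul(o, Add(o, 7)) = Mul(o, Add(7, o)))
Mul(Function('s')(23), Function('t')(Add(f, -2))) = Mul(Mul(-3, Pow(Add(67, 23), Rational(1, 2))), Mul(Add(Rational(46, 3), -2), Add(7, Add(Rational(46, 3), -2)))) = Mul(Mul(-3, Pow(90, Rational(1, 2))), Mul(Rational(40, 3), Add(7, Rational(40, 3)))) = Mul(Mul(-3, Mul(3, Pow(10, Rational(1, 2)))), Mul(Rational(40, 3), Rational(61, 3))) = Mul(Mul(-9, Pow(10, Rational(1, 2))), Rational(2440, 9)) = Mul(-2440, Pow(10, Rational(1, 2)))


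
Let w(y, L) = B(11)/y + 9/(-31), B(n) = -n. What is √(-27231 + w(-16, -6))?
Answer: I*√418697749/124 ≈ 165.02*I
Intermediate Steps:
w(y, L) = -9/31 - 11/y (w(y, L) = (-1*11)/y + 9/(-31) = -11/y + 9*(-1/31) = -11/y - 9/31 = -9/31 - 11/y)
√(-27231 + w(-16, -6)) = √(-27231 + (-9/31 - 11/(-16))) = √(-27231 + (-9/31 - 11*(-1/16))) = √(-27231 + (-9/31 + 11/16)) = √(-27231 + 197/496) = √(-13506379/496) = I*√418697749/124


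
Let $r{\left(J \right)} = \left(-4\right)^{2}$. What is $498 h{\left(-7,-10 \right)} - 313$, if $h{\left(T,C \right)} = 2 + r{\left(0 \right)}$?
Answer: $8651$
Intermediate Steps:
$r{\left(J \right)} = 16$
$h{\left(T,C \right)} = 18$ ($h{\left(T,C \right)} = 2 + 16 = 18$)
$498 h{\left(-7,-10 \right)} - 313 = 498 \cdot 18 - 313 = 8964 - 313 = 8651$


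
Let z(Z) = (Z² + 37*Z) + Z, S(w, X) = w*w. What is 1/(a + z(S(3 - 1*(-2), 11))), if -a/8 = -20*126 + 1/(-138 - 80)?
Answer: 109/2369119 ≈ 4.6009e-5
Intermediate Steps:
S(w, X) = w²
z(Z) = Z² + 38*Z
a = 2197444/109 (a = -8*(-20*126 + 1/(-138 - 80)) = -8*(-2520 + 1/(-218)) = -8*(-2520 - 1/218) = -8*(-549361/218) = 2197444/109 ≈ 20160.)
1/(a + z(S(3 - 1*(-2), 11))) = 1/(2197444/109 + (3 - 1*(-2))²*(38 + (3 - 1*(-2))²)) = 1/(2197444/109 + (3 + 2)²*(38 + (3 + 2)²)) = 1/(2197444/109 + 5²*(38 + 5²)) = 1/(2197444/109 + 25*(38 + 25)) = 1/(2197444/109 + 25*63) = 1/(2197444/109 + 1575) = 1/(2369119/109) = 109/2369119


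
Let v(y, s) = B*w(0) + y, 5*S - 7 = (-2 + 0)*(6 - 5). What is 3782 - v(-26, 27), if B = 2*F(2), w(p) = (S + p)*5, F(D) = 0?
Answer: 3808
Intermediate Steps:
S = 1 (S = 7/5 + ((-2 + 0)*(6 - 5))/5 = 7/5 + (-2*1)/5 = 7/5 + (⅕)*(-2) = 7/5 - ⅖ = 1)
w(p) = 5 + 5*p (w(p) = (1 + p)*5 = 5 + 5*p)
B = 0 (B = 2*0 = 0)
v(y, s) = y (v(y, s) = 0*(5 + 5*0) + y = 0*(5 + 0) + y = 0*5 + y = 0 + y = y)
3782 - v(-26, 27) = 3782 - 1*(-26) = 3782 + 26 = 3808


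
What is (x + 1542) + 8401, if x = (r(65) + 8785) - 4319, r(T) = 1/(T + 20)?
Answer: 1224766/85 ≈ 14409.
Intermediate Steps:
r(T) = 1/(20 + T)
x = 379611/85 (x = (1/(20 + 65) + 8785) - 4319 = (1/85 + 8785) - 4319 = 746726/85 - 4319 = 379611/85 ≈ 4466.0)
(x + 1542) + 8401 = (379611/85 + 1542) + 8401 = 510681/85 + 8401 = 1224766/85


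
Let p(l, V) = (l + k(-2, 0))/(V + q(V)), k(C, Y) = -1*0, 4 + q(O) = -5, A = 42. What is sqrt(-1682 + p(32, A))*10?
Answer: 10*I*sqrt(1830642)/33 ≈ 410.0*I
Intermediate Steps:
q(O) = -9 (q(O) = -4 - 5 = -9)
k(C, Y) = 0
p(l, V) = l/(-9 + V) (p(l, V) = (l + 0)/(V - 9) = l/(-9 + V))
sqrt(-1682 + p(32, A))*10 = sqrt(-1682 + 32/(-9 + 42))*10 = sqrt(-1682 + 32/33)*10 = sqrt(-55474/33)*10 = (I*sqrt(1830642)/33)*10 = 10*I*sqrt(1830642)/33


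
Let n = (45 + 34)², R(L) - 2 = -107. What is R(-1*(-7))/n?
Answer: -105/6241 ≈ -0.016824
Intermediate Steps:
R(L) = -105 (R(L) = 2 - 107 = -105)
n = 6241 (n = 79² = 6241)
R(-1*(-7))/n = -105/6241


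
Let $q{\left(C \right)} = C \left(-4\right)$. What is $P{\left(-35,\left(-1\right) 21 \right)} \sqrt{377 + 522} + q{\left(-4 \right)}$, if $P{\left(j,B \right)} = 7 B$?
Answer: $16 - 147 \sqrt{899} \approx -4391.5$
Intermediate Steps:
$q{\left(C \right)} = - 4 C$
$P{\left(-35,\left(-1\right) 21 \right)} \sqrt{377 + 522} + q{\left(-4 \right)} = 7 \left(\left(-1\right) 21\right) \sqrt{377 + 522} - -16 = 7 \left(-21\right) \sqrt{899} + 16 = - 147 \sqrt{899} + 16 = 16 - 147 \sqrt{899}$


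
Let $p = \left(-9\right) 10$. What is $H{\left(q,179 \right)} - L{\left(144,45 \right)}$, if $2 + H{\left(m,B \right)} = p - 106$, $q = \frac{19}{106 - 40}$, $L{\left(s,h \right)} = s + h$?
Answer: $-387$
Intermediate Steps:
$L{\left(s,h \right)} = h + s$
$p = -90$
$q = \frac{19}{66} \approx 0.28788$
$H{\left(m,B \right)} = -198$ ($H{\left(m,B \right)} = -2 - 196 = -198$)
$H{\left(q,179 \right)} - L{\left(144,45 \right)} = -198 - \left(45 + 144\right) = -198 - 189 = -387$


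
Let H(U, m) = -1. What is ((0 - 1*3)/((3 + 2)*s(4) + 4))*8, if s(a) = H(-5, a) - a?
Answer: 8/7 ≈ 1.1429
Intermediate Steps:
s(a) = -1 - a
((0 - 1*3)/((3 + 2)*s(4) + 4))*8 = ((0 - 1*3)/((3 + 2)*(-1 - 1*4) + 4))*8 = ((0 - 3)/(5*(-1 - 4) + 4))*8 = -3/(5*(-5) + 4)*8 = -3/(-25 + 4)*8 = -3/(-21)*8 = -3*(-1/21)*8 = (⅐)*8 = 8/7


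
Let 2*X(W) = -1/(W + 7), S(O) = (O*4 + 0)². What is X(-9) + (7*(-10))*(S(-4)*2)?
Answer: -143359/4 ≈ -35840.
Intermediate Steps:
S(O) = 16*O² (S(O) = (4*O + 0)² = (4*O)² = 16*O²)
X(W) = -1/(2*(7 + W)) (X(W) = (-1/(W + 7))/2 = (-1/(7 + W))/2 = -1/(2*(7 + W)))
X(-9) + (7*(-10))*(S(-4)*2) = -1/(14 + 2*(-9)) + (7*(-10))*((16*(-4)²)*2) = -1/(14 - 18) - 70*16*16*2 = -1/(-4) - 17920*2 = -1*(-¼) - 70*512 = ¼ - 35840 = -143359/4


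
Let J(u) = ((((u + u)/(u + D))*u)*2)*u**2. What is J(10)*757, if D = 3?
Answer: 30280000/13 ≈ 2.3292e+6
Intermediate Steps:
J(u) = 4*u**4/(3 + u) (J(u) = ((((u + u)/(u + 3))*u)*2)*u**2 = ((((2*u)/(3 + u))*u)*2)*u**2 = (((2*u/(3 + u))*u)*2)*u**2 = ((2*u**2/(3 + u))*2)*u**2 = (4*u**2/(3 + u))*u**2 = 4*u**4/(3 + u))
J(10)*757 = (4*10**4/(3 + 10))*757 = (4*10000/13)*757 = (4*10000*(1/13))*757 = (40000/13)*757 = 30280000/13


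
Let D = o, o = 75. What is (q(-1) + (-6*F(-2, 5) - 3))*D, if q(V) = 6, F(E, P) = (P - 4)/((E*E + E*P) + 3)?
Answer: 375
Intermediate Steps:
F(E, P) = (-4 + P)/(3 + E² + E*P) (F(E, P) = (-4 + P)/((E² + E*P) + 3) = (-4 + P)/(3 + E² + E*P))
D = 75
(q(-1) + (-6*F(-2, 5) - 3))*D = (6 + (-6*(-4 + 5)/(3 + (-2)² - 2*5) - 3))*75 = (6 + (-6/(3 + 4 - 10) - 3))*75 = (6 + (-6/(-3) - 3))*75 = (6 + (-(-2) - 3))*75 = (6 + (-6*(-⅓) - 3))*75 = (6 + (2 - 3))*75 = (6 - 1)*75 = 5*75 = 375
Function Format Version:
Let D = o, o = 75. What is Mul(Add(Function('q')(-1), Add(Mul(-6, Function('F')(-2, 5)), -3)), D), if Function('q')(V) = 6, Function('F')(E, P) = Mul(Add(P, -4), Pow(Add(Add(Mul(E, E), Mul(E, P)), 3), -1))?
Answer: 375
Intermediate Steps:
Function('F')(E, P) = Mul(Pow(Add(3, Pow(E, 2), Mul(E, P)), -1), Add(-4, P)) (Function('F')(E, P) = Mul(Add(-4, P), Pow(Add(Add(Pow(E, 2), Mul(E, P)), 3), -1)) = Mul(Add(-4, P), Pow(Add(3, Pow(E, 2), Mul(E, P)), -1)) = Mul(Pow(Add(3, Pow(E, 2), Mul(E, P)), -1), Add(-4, P)))
D = 75
Mul(Add(Function('q')(-1), Add(Mul(-6, Function('F')(-2, 5)), -3)), D) = Mul(Add(6, Add(Mul(-6, Mul(Pow(Add(3, Pow(-2, 2), Mul(-2, 5)), -1), Add(-4, 5))), -3)), 75) = Mul(Add(6, Add(Mul(-6, Mul(Pow(Add(3, 4, -10), -1), 1)), -3)), 75) = Mul(Add(6, Add(Mul(-6, Mul(Pow(-3, -1), 1)), -3)), 75) = Mul(Add(6, Add(Mul(-6, Mul(Rational(-1, 3), 1)), -3)), 75) = Mul(Add(6, Add(Mul(-6, Rational(-1, 3)), -3)), 75) = Mul(Add(6, Add(2, -3)), 75) = Mul(Add(6, -1), 75) = Mul(5, 75) = 375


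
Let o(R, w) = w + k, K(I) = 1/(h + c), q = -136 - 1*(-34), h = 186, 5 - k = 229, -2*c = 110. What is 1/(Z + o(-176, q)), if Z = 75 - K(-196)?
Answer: -131/32882 ≈ -0.0039839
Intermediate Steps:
c = -55 (c = -½*110 = -55)
k = -224 (k = 5 - 1*229 = 5 - 229 = -224)
q = -102 (q = -136 + 34 = -102)
K(I) = 1/131 (K(I) = 1/(186 - 55) = 1/131)
o(R, w) = -224 + w (o(R, w) = w - 224 = -224 + w)
Z = 9824/131 (Z = 75 - 1*1/131 = 75 - 1/131 = 9824/131 ≈ 74.992)
1/(Z + o(-176, q)) = 1/(9824/131 + (-224 - 102)) = 1/(9824/131 - 326) = 1/(-32882/131) = -131/32882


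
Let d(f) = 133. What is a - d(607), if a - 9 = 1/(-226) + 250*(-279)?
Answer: -15791525/226 ≈ -69874.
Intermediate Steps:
a = -15761467/226 (a = 9 + (1/(-226) + 250*(-279)) = 9 + (-1/226 - 69750) = 9 - 15763501/226 = -15761467/226 ≈ -69741.)
a - d(607) = -15761467/226 - 1*133 = -15761467/226 - 133 = -15791525/226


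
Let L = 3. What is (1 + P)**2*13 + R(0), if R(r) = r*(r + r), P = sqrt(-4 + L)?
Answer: 26*I ≈ 26.0*I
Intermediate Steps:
P = I (P = sqrt(-4 + 3) = sqrt(-1) = I ≈ 1.0*I)
R(r) = 2*r**2 (R(r) = r*(2*r) = 2*r**2)
(1 + P)**2*13 + R(0) = (1 + I)**2*13 + 2*0**2 = 13*(1 + I)**2 + 2*0 = 13*(1 + I)**2 + 0 = 13*(1 + I)**2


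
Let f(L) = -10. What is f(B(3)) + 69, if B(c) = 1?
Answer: 59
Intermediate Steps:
f(B(3)) + 69 = -10 + 69 = 59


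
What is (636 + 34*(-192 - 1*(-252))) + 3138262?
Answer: 3140938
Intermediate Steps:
(636 + 34*(-192 - 1*(-252))) + 3138262 = (636 + 34*(-192 + 252)) + 3138262 = (636 + 34*60) + 3138262 = (636 + 2040) + 3138262 = 2676 + 3138262 = 3140938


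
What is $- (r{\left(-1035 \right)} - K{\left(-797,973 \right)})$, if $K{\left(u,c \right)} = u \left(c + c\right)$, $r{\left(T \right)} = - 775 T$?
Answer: $-2353087$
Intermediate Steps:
$K{\left(u,c \right)} = 2 c u$ ($K{\left(u,c \right)} = u 2 c = 2 c u$)
$- (r{\left(-1035 \right)} - K{\left(-797,973 \right)}) = - (\left(-775\right) \left(-1035\right) - 2 \cdot 973 \left(-797\right)) = - (802125 - -1550962) = - (802125 + 1550962) = \left(-1\right) 2353087 = -2353087$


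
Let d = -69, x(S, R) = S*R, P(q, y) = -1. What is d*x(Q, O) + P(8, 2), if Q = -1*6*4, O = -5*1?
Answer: -8281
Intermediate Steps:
O = -5
Q = -24 (Q = -6*4 = -24)
x(S, R) = R*S
d*x(Q, O) + P(8, 2) = -(-345)*(-24) - 1 = -69*120 - 1 = -8280 - 1 = -8281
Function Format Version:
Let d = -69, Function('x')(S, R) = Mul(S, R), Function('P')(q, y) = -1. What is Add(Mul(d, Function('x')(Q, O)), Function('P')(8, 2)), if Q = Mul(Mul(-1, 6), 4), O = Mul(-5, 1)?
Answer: -8281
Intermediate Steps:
O = -5
Q = -24 (Q = Mul(-6, 4) = -24)
Function('x')(S, R) = Mul(R, S)
Add(Mul(d, Function('x')(Q, O)), Function('P')(8, 2)) = Add(Mul(-69, Mul(-5, -24)), -1) = Add(Mul(-69, 120), -1) = Add(-8280, -1) = -8281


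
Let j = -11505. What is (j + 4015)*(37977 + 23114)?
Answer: -457571590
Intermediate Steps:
(j + 4015)*(37977 + 23114) = (-11505 + 4015)*(37977 + 23114) = -7490*61091 = -457571590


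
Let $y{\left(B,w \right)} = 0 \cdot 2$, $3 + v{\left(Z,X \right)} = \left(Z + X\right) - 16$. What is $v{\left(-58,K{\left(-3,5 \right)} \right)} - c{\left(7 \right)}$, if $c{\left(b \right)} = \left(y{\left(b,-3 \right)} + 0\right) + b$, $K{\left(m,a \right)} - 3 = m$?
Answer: $-84$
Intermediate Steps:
$K{\left(m,a \right)} = 3 + m$
$v{\left(Z,X \right)} = -19 + X + Z$ ($v{\left(Z,X \right)} = -3 - \left(16 - X - Z\right) = -3 + \left(-16 + X + Z\right) = -19 + X + Z$)
$y{\left(B,w \right)} = 0$
$c{\left(b \right)} = b$ ($c{\left(b \right)} = \left(0 + 0\right) + b = 0 + b = b$)
$v{\left(-58,K{\left(-3,5 \right)} \right)} - c{\left(7 \right)} = \left(-19 + \left(3 - 3\right) - 58\right) - 7 = \left(-19 + 0 - 58\right) - 7 = -77 - 7 = -84$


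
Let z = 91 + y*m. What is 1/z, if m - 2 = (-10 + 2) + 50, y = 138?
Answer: 1/6163 ≈ 0.00016226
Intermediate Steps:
m = 44 (m = 2 + ((-10 + 2) + 50) = 2 + (-8 + 50) = 2 + 42 = 44)
z = 6163 (z = 91 + 138*44 = 91 + 6072 = 6163)
1/z = 1/6163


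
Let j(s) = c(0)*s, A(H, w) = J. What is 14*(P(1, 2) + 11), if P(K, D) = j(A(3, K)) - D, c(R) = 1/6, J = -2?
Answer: 364/3 ≈ 121.33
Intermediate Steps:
A(H, w) = -2
c(R) = ⅙
j(s) = s/6
P(K, D) = -⅓ - D (P(K, D) = (⅙)*(-2) - D = -⅓ - D)
14*(P(1, 2) + 11) = 14*((-⅓ - 1*2) + 11) = 14*((-⅓ - 2) + 11) = 14*(-7/3 + 11) = 14*(26/3) = 364/3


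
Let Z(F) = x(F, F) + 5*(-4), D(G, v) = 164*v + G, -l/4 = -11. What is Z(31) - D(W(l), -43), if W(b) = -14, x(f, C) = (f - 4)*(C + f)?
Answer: 8720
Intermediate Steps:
l = 44 (l = -4*(-11) = 44)
x(f, C) = (-4 + f)*(C + f)
D(G, v) = G + 164*v
Z(F) = -20 - 8*F + 2*F² (Z(F) = (F² - 4*F - 4*F + F*F) + 5*(-4) = (F² - 4*F - 4*F + F²) - 20 = (-8*F + 2*F²) - 20 = -20 - 8*F + 2*F²)
Z(31) - D(W(l), -43) = (-20 - 8*31 + 2*31²) - (-14 + 164*(-43)) = (-20 - 248 + 2*961) - (-14 - 7052) = (-20 - 248 + 1922) - 1*(-7066) = 1654 + 7066 = 8720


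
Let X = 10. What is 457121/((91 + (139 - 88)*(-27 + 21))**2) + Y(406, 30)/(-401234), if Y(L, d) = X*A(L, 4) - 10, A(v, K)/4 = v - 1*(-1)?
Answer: 91330203282/9273520825 ≈ 9.8485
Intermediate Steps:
A(v, K) = 4 + 4*v (A(v, K) = 4*(v - 1*(-1)) = 4*(v + 1) = 4*(1 + v) = 4 + 4*v)
Y(L, d) = 30 + 40*L (Y(L, d) = 10*(4 + 4*L) - 10 = (40 + 40*L) - 10 = 30 + 40*L)
457121/((91 + (139 - 88)*(-27 + 21))**2) + Y(406, 30)/(-401234) = 457121/((91 + (139 - 88)*(-27 + 21))**2) + (30 + 40*406)/(-401234) = 457121/((91 + 51*(-6))**2) + (30 + 16240)*(-1/401234) = 457121/((91 - 306)**2) + 16270*(-1/401234) = 457121/((-215)**2) - 8135/200617 = 457121/46225 - 8135/200617 = 91330203282/9273520825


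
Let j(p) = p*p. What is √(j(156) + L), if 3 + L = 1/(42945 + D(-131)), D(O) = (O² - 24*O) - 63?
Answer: 2*√24287965527466/63187 ≈ 155.99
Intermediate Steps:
j(p) = p²
D(O) = -63 + O² - 24*O
L = -189560/63187 (L = -3 + 1/(42945 + (-63 + (-131)² - 24*(-131))) = -3 + 1/(42945 + (-63 + 17161 + 3144)) = -3 + 1/(42945 + 20242) = -3 + 1/63187 = -189560/63187 ≈ -3.0000)
√(j(156) + L) = √(156² - 189560/63187) = √(24336 - 189560/63187) = √(1537529272/63187) = 2*√24287965527466/63187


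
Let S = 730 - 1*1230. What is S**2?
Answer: 250000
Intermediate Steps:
S = -500 (S = 730 - 1230 = -500)
S**2 = (-500)**2 = 250000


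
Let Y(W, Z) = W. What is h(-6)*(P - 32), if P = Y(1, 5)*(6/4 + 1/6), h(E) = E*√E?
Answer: 182*I*√6 ≈ 445.81*I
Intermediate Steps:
h(E) = E^(3/2)
P = 5/3 (P = 1*(6/4 + 1/6) = 1*(6*(¼) + 1*(⅙)) = 1*(3/2 + ⅙) = 1*(5/3) = 5/3 ≈ 1.6667)
h(-6)*(P - 32) = (-6)^(3/2)*(5/3 - 32) = -6*I*√6*(-91/3) = 182*I*√6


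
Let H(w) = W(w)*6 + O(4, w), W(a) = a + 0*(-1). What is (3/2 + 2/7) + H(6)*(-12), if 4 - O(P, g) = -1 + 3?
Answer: -6359/14 ≈ -454.21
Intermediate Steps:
W(a) = a (W(a) = a + 0 = a)
O(P, g) = 2 (O(P, g) = 4 - (-1 + 3) = 4 - 1*2 = 4 - 2 = 2)
H(w) = 2 + 6*w (H(w) = w*6 + 2 = 6*w + 2 = 2 + 6*w)
(3/2 + 2/7) + H(6)*(-12) = (3/2 + 2/7) + (2 + 6*6)*(-12) = (3*(½) + 2*(⅐)) + (2 + 36)*(-12) = (3/2 + 2/7) + 38*(-12) = 25/14 - 456 = -6359/14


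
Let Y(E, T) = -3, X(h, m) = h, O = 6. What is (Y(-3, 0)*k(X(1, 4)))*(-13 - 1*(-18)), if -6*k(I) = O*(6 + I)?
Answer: 105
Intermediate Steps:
k(I) = -6 - I (k(I) = -(6 + I) = -(36 + 6*I)/6 = -6 - I)
(Y(-3, 0)*k(X(1, 4)))*(-13 - 1*(-18)) = (-3*(-6 - 1*1))*(-13 - 1*(-18)) = (-3*(-6 - 1))*(-13 + 18) = -3*(-7)*5 = 21*5 = 105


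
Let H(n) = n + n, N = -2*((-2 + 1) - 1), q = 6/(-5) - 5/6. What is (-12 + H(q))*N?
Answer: -964/15 ≈ -64.267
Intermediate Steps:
q = -61/30 (q = 6*(-1/5) - 5*1/6 = -6/5 - 5/6 = -61/30 ≈ -2.0333)
N = 4 (N = -2*(-1 - 1) = -2*(-2) = 4)
H(n) = 2*n
(-12 + H(q))*N = (-12 + 2*(-61/30))*4 = (-12 - 61/15)*4 = -241/15*4 = -964/15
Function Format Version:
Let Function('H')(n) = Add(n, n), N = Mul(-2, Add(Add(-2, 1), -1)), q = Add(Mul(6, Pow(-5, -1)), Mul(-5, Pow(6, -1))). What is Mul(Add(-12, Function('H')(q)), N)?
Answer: Rational(-964, 15) ≈ -64.267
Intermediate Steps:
q = Rational(-61, 30) (q = Add(Mul(6, Rational(-1, 5)), Mul(-5, Rational(1, 6))) = Add(Rational(-6, 5), Rational(-5, 6)) = Rational(-61, 30) ≈ -2.0333)
N = 4 (N = Mul(-2, Add(-1, -1)) = Mul(-2, -2) = 4)
Function('H')(n) = Mul(2, n)
Mul(Add(-12, Function('H')(q)), N) = Mul(Add(-12, Mul(2, Rational(-61, 30))), 4) = Mul(Add(-12, Rational(-61, 15)), 4) = Mul(Rational(-241, 15), 4) = Rational(-964, 15)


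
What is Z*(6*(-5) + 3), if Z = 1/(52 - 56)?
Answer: 27/4 ≈ 6.7500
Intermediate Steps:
Z = -¼ (Z = 1/(-4) = -¼ ≈ -0.25000)
Z*(6*(-5) + 3) = -(6*(-5) + 3)/4 = -(-30 + 3)/4 = -¼*(-27) = 27/4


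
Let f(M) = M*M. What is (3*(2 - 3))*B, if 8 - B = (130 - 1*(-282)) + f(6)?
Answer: 1320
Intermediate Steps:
f(M) = M**2
B = -440 (B = 8 - ((130 - 1*(-282)) + 6**2) = 8 - ((130 + 282) + 36) = 8 - (412 + 36) = 8 - 1*448 = 8 - 448 = -440)
(3*(2 - 3))*B = (3*(2 - 3))*(-440) = (3*(-1))*(-440) = -3*(-440) = 1320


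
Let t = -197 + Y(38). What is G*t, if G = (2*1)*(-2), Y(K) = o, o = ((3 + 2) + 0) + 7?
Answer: 740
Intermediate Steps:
o = 12 (o = (5 + 0) + 7 = 5 + 7 = 12)
Y(K) = 12
G = -4 (G = 2*(-2) = -4)
t = -185 (t = -197 + 12 = -185)
G*t = -4*(-185) = 740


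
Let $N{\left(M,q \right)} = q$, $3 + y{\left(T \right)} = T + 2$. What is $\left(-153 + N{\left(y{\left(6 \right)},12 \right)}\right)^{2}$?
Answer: $19881$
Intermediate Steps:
$y{\left(T \right)} = -1 + T$ ($y{\left(T \right)} = -3 + \left(T + 2\right) = -3 + \left(2 + T\right) = -1 + T$)
$\left(-153 + N{\left(y{\left(6 \right)},12 \right)}\right)^{2} = \left(-153 + 12\right)^{2} = \left(-141\right)^{2} = 19881$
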